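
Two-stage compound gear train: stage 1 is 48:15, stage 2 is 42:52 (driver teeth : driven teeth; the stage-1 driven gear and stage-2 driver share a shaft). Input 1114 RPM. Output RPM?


Stage 1: RPM_B = RPM_A × t_A/t_B = 1114 × 48/15 = 53472/15 = 3564.80
B and C share a shaft → RPM_C = RPM_B
Stage 2: RPM_D = RPM_C × t_C/t_D = RPM_A × (t_A×t_C)/(t_B×t_D)
Overall ratio = (48×42)/(15×52) = 2016/780
RPM_D = 1114 × 2016/780 = 2245824/780
≈ 2879.26 RPM

2879.26 RPM


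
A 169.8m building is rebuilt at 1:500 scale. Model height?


Model size = real / scale
= 169.8 / 500
= 0.3396 m

0.3396 m


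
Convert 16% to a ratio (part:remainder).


16% means 16 parts out of 100; remainder = 84
Part : remainder = 16:84
GCD = 4
= 4:21

4:21


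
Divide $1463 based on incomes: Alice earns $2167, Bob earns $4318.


Total income = 2167 + 4318 = $6485
Alice: $1463 × 2167/6485 = $488.87
Bob: $1463 × 4318/6485 = $974.13
= Alice: $488.87, Bob: $974.13

Alice: $488.87, Bob: $974.13


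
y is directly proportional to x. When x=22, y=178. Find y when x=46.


Direct proportion: y/x = constant
k = 178/22 ≈ 8.0909
y₂ = k × 46 = 178 × 46 / 22 = 8188/22
≈ 372.18

372.18


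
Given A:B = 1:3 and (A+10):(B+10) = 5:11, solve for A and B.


Let A = 1k, B = 3k.
(1k + 10) / (3k + 10) = 5/11
Cross-multiply: 11(1k + 10) = 5(3k + 10)
11k + 110 = 15k + 50
11k - 15k = 50 - 110
-4k = -60
k = -60/-4 = 15
A = 1×15 = 15, B = 3×15 = 45
= A = 15, B = 45

A = 15, B = 45


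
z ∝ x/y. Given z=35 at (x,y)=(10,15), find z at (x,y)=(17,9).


z = k·x/y
Solve for k using the known point: k = z·y/x = 35×15/10 = 525/10 = 52.5000
Now evaluate at x=17, y=9:
z = k × 17 / 9 = (525 × 17) / (10 × 9) = 8925/90
≈ 99.1667

99.1667


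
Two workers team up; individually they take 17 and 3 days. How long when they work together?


Rate of A = 1/17 per day
Rate of B = 1/3 per day
Combined rate = 1/17 + 1/3 = 20/51 ≈ 0.3922 per day
Days = 1 / combined rate = 51/20
= 2.55 days

2.55 days


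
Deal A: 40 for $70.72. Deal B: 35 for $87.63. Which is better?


Deal A: $70.72/40 = $1.7680/unit
Deal B: $87.63/35 = $2.5037/unit
A is cheaper per unit
= Deal A

Deal A


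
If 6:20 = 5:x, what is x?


Cross multiply: 6 × x = 20 × 5
6x = 100
x = 100 / 6
= 16.67

16.67


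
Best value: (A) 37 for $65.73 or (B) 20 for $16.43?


Deal A: $65.73/37 = $1.7765/unit
Deal B: $16.43/20 = $0.8215/unit
B is cheaper per unit
= Deal B

Deal B


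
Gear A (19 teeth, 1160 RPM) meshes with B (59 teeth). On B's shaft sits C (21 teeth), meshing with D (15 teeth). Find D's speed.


Stage 1: RPM_B = RPM_A × t_A/t_B = 1160 × 19/59 = 22040/59 ≈ 373.56
B and C share a shaft → RPM_C = RPM_B
Stage 2: RPM_D = RPM_C × t_C/t_D = RPM_A × (t_A×t_C)/(t_B×t_D)
Overall ratio = (19×21)/(59×15) = 399/885
RPM_D = 1160 × 399/885 = 462840/885
≈ 522.98 RPM

522.98 RPM


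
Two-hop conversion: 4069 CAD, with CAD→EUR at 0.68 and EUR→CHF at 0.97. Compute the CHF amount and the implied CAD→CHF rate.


Step 1: 4069 CAD × 0.68 = 2766.92 EUR
Step 2: 2766.92 EUR × 0.97 = 2683.91 CHF
Implied rate CAD→CHF = 0.68 × 0.97 = 0.6596
= 2683.91 CHF; implied rate 0.6596 CHF/CAD

2683.91 CHF; implied rate 0.6596 CHF/CAD


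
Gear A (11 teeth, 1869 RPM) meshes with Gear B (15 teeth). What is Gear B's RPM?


Gear ratio = 11:15 = 11:15
RPM_B = RPM_A × (teeth_A / teeth_B)
= 1869 × (11/15)
= 1370.6 RPM

1370.6 RPM


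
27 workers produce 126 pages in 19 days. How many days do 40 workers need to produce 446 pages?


Days ∝ work / workers, so d₂ = d₁ × (m₁/m₂) × (w₂/w₁)
Workers factor (inverse): 27/40 = 0.6750
Work factor (direct): 446/126 ≈ 3.5397
d₂ = 19 × 27/40 × 446/126 = (19 × 27 × 446) / (40 × 126) = 228798/5040
≈ 45.40 days

45.40 days


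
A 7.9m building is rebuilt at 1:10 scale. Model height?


Model size = real / scale
= 7.9 / 10
= 0.7900 m

0.7900 m


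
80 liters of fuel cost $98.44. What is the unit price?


Unit rate = total / quantity
= 98.44 / 80
= $1.23 per unit

$1.23 per unit


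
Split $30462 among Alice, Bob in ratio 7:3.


Total parts = 7 + 3 = 10
Alice: 30462 × 7/10 = 21323.40
Bob: 30462 × 3/10 = 9138.60
= Alice: $21323.40, Bob: $9138.60

Alice: $21323.40, Bob: $9138.60


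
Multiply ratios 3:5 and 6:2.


Compound ratio = (3×6) : (5×2)
= 18:10
GCD = 2
= 9:5

9:5


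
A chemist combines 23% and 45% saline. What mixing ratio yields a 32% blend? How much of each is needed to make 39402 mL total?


Let x parts of 23% mix with y parts of 45%.
23x + 45y = 32(x + y)
23x + 45y = 32x + 32y
x(23 - 32) = y(32 - 45)
x/y = (45 - 32)/(32 - 23) = 13/9
Simplify: 13:9
Total parts = 22; one part = 39402/22 = 1791.00 mL
23% solution: 13×1791.00 = 23283.00 mL
45% solution: 9×1791.00 = 16119.00 mL
= ratio 13:9; 23283.00 mL and 16119.00 mL

ratio 13:9; 23283.00 mL and 16119.00 mL


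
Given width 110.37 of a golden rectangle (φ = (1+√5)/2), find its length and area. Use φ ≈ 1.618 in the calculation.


φ = (1 + √5) / 2 ≈ 1.618
Length = width × φ = 110.37 × 1.618 = 178.57866
≈ 178.58
Area = width × length = 110.37 × 178.57866 = 19709.7267042 ≈ 19709.73
= Length: 178.58, Area: 19709.73

Length: 178.58, Area: 19709.73


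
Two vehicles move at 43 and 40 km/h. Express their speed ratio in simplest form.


Ratio = 43:40
GCD = 1
Simplified = 43:40
Time ratio (same distance) = 40:43
Speed ratio = 43:40

43:40


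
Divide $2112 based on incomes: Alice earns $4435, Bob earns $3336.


Total income = 4435 + 3336 = $7771
Alice: $2112 × 4435/7771 = $1205.34
Bob: $2112 × 3336/7771 = $906.66
= Alice: $1205.34, Bob: $906.66

Alice: $1205.34, Bob: $906.66


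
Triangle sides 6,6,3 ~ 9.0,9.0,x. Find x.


Scale factor = 9.0/6 = 1.5
Missing side = 3 × 1.5
= 4.5

4.5


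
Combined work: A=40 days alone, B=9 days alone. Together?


Rate of A = 1/40 per day
Rate of B = 1/9 per day
Combined rate = 1/40 + 1/9 = 49/360 ≈ 0.1361 per day
Days = 1 / combined rate = 360/49
≈ 7.35 days

7.35 days


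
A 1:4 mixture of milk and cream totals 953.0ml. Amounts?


Total parts = 1 + 4 = 5
milk: 953.0 × 1/5 = 190.6ml
cream: 953.0 × 4/5 = 762.4ml
= 190.6ml and 762.4ml

190.6ml and 762.4ml


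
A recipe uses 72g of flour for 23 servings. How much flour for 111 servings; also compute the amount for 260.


Direct proportion: y/x = constant
k = 72/23 ≈ 3.1304
y at x=111: k × 111 = 72 × 111 / 23 = 7992/23 ≈ 347.48
y at x=260: k × 260 = 72 × 260 / 23 = 18720/23 ≈ 813.91
= 347.48 and 813.91

347.48 and 813.91


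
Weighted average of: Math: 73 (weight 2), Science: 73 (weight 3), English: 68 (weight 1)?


Numerator = 73×2 + 73×3 + 68×1
= 146 + 219 + 68
= 433
Total weight = 6
Weighted avg = 433/6
= 72.17

72.17


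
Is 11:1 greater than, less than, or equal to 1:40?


11/1 = 11.0000
1/40 = 0.0250
11.0000 > 0.0250, so 11:1 is greater
= greater than

greater than


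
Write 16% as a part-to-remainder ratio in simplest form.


16% means 16 parts out of 100; remainder = 84
Part : remainder = 16:84
GCD = 4
= 4:21

4:21


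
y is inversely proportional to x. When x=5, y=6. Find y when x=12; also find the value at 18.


Inverse proportion: x × y = constant
k = 5 × 6 = 30
At x=12: k/12 = 2.50
At x=18: k/18 = 1.67
= 2.50 and 1.67

2.50 and 1.67


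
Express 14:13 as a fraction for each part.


Total parts = 14 + 13 = 27
First part: 14/27 = 14/27
Second part: 13/27 = 13/27
= 14/27 and 13/27

14/27 and 13/27


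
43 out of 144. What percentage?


Percentage = (part / whole) × 100
= (43 / 144) × 100
≈ 29.86%

29.86%


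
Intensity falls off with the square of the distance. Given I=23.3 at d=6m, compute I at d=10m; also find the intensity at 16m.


I₁d₁² = I₂d₂²
I at 10m = 23.3 × (6/10)² = 23.3 × 36/100 = 838.8/100 = 8.3880
I at 16m = 23.3 × (6/16)² = 23.3 × 36/256 = 838.8/256 ≈ 3.2766
= 8.3880 and 3.2766

8.3880 and 3.2766


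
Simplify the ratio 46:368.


GCD(46, 368) = 46
46/46 : 368/46
= 1:8

1:8


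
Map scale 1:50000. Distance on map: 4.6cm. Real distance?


Real distance = map distance × scale
= 4.6cm × 50000
= 230000 cm = 2300.0 m
= 2.300 km

2.300 km


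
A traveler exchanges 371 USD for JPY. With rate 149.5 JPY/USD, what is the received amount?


Amount × rate = 371 × 149.5
= 55464.50 JPY

55464.50 JPY


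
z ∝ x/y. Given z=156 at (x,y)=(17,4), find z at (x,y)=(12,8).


z = k·x/y
Solve for k using the known point: k = z·y/x = 156×4/17 = 624/17 ≈ 36.7059
Now evaluate at x=12, y=8:
z = k × 12 / 8 = (624 × 12) / (17 × 8) = 7488/136
≈ 55.0588

55.0588


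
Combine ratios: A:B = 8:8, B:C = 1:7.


Match B: multiply A:B by 1 → 8:8
Multiply B:C by 8 → 8:56
Combined: 8:8:56
GCD = 8
= 1:1:7

1:1:7


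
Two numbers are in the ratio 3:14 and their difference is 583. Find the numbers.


Let A = 3k, B = 14k.
14k - 3k = 583
11k = 583 → k = 583/11 = 53
A = 3×53 = 159, B = 14×53 = 742
= A = 159, B = 742

A = 159, B = 742


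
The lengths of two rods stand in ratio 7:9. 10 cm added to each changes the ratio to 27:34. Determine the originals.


Let A = 7k, B = 9k.
(7k + 10) / (9k + 10) = 27/34
Cross-multiply: 34(7k + 10) = 27(9k + 10)
238k + 340 = 243k + 270
238k - 243k = 270 - 340
-5k = -70
k = -70/-5 = 14
A = 7×14 = 98, B = 9×14 = 126
= A = 98, B = 126

A = 98, B = 126


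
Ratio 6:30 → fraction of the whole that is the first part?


Total parts = 6 + 30 = 36
First part: 6/36 = 1/6
= 1/6

1/6


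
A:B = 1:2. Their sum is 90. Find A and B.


Let A = 1k, B = 2k.
1k + 2k = 90
3k = 90 → k = 90/3 = 30
A = 1×30 = 30, B = 2×30 = 60
= A = 30, B = 60

A = 30, B = 60


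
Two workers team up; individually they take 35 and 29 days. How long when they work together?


Rate of A = 1/35 per day
Rate of B = 1/29 per day
Combined rate = 1/35 + 1/29 = 64/1015 ≈ 0.0631 per day
Days = 1 / combined rate = 1015/64
≈ 15.86 days

15.86 days


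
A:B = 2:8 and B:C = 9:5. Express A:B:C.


Match B: multiply A:B by 9 → 18:72
Multiply B:C by 8 → 72:40
Combined: 18:72:40
GCD = 2
= 9:36:20

9:36:20


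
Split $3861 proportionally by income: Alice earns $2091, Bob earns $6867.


Total income = 2091 + 6867 = $8958
Alice: $3861 × 2091/8958 = $901.24
Bob: $3861 × 6867/8958 = $2959.76
= Alice: $901.24, Bob: $2959.76

Alice: $901.24, Bob: $2959.76


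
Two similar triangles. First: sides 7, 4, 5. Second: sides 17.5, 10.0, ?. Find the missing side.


Scale factor = 17.5/7 = 2.5
Missing side = 5 × 2.5
= 12.5

12.5


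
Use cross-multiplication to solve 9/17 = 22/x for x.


Cross multiply: 9 × x = 17 × 22
9x = 374
x = 374 / 9
= 41.56

41.56


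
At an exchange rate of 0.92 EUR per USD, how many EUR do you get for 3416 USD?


Amount × rate = 3416 × 0.92
= 3142.72 EUR

3142.72 EUR


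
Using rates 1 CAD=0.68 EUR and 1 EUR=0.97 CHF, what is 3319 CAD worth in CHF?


Step 1: 3319 CAD × 0.68 = 2256.92 EUR
Step 2: 2256.92 EUR × 0.97 = 2189.21 CHF
Implied rate CAD→CHF = 0.68 × 0.97 = 0.6596
= 2189.21 CHF

2189.21 CHF


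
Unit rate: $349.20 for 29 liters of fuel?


Unit rate = total / quantity
= 349.20 / 29
= $12.04 per unit

$12.04 per unit


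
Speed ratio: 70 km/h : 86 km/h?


Ratio = 70:86
GCD = 2
Simplified = 35:43
Time ratio (same distance) = 43:35
Speed ratio = 35:43

35:43


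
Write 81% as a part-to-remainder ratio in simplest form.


81% means 81 parts out of 100; remainder = 19
Part : remainder = 81:19
GCD = 1
= 81:19

81:19


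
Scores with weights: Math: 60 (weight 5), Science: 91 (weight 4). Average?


Numerator = 60×5 + 91×4
= 300 + 364
= 664
Total weight = 9
Weighted avg = 664/9
= 73.78

73.78


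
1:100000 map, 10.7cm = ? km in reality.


Real distance = map distance × scale
= 10.7cm × 100000
= 1070000 cm = 10700.0 m
= 10.700 km

10.700 km


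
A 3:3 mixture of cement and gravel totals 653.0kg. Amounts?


Total parts = 3 + 3 = 6
cement: 653.0 × 3/6 = 326.5kg
gravel: 653.0 × 3/6 = 326.5kg
= 326.5kg and 326.5kg

326.5kg and 326.5kg


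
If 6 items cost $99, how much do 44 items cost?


Direct proportion: y/x = constant
k = 99/6 = 16.5000
y₂ = k × 44 = 99 × 44 / 6 = 4356/6
= 726.00

726.00


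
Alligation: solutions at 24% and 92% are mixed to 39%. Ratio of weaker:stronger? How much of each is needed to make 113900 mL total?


Let x parts of 24% mix with y parts of 92%.
24x + 92y = 39(x + y)
24x + 92y = 39x + 39y
x(24 - 39) = y(39 - 92)
x/y = (92 - 39)/(39 - 24) = 53/15
Simplify: 53:15
Total parts = 68; one part = 113900/68 = 1675.00 mL
24% solution: 53×1675.00 = 88775.00 mL
92% solution: 15×1675.00 = 25125.00 mL
= ratio 53:15; 88775.00 mL and 25125.00 mL

ratio 53:15; 88775.00 mL and 25125.00 mL


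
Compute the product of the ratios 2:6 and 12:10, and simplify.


Compound ratio = (2×12) : (6×10)
= 24:60
GCD = 12
= 2:5

2:5


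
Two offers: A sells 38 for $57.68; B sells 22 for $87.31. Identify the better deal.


Deal A: $57.68/38 = $1.5179/unit
Deal B: $87.31/22 = $3.9686/unit
A is cheaper per unit
= Deal A

Deal A


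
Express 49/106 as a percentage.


Percentage = (part / whole) × 100
= (49 / 106) × 100
≈ 46.23%

46.23%


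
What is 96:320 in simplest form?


GCD(96, 320) = 32
96/32 : 320/32
= 3:10

3:10


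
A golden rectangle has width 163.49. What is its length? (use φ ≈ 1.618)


φ = (1 + √5) / 2 ≈ 1.618
Length = width × φ = 163.49 × 1.618 = 264.52682
≈ 264.53

264.53


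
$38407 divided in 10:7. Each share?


Total parts = 10 + 7 = 17
Part 1: 38407 × 10/17 = 22592.35
Part 2: 38407 × 7/17 = 15814.65
= Part 1: $22592.35, Part 2: $15814.65

Part 1: $22592.35, Part 2: $15814.65


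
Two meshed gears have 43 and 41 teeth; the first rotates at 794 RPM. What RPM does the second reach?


Gear ratio = 43:41 = 43:41
RPM_B = RPM_A × (teeth_A / teeth_B)
= 794 × (43/41)
= 832.7 RPM

832.7 RPM


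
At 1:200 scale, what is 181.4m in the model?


Model size = real / scale
= 181.4 / 200
= 0.9070 m

0.9070 m


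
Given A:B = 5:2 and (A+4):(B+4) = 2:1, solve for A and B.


Let A = 5k, B = 2k.
(5k + 4) / (2k + 4) = 2/1
Cross-multiply: 1(5k + 4) = 2(2k + 4)
5k + 4 = 4k + 8
5k - 4k = 8 - 4
1k = 4
k = 4/1 = 4
A = 5×4 = 20, B = 2×4 = 8
= A = 20, B = 8

A = 20, B = 8


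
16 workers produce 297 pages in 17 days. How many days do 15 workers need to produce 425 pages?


Days ∝ work / workers, so d₂ = d₁ × (m₁/m₂) × (w₂/w₁)
Workers factor (inverse): 16/15 ≈ 1.0667
Work factor (direct): 425/297 ≈ 1.4310
d₂ = 17 × 16/15 × 425/297 = (17 × 16 × 425) / (15 × 297) = 115600/4455
≈ 25.95 days

25.95 days


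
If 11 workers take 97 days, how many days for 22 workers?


Inverse proportion: x × y = constant
k = 11 × 97 = 1067
y₂ = k / 22 = 1067 / 22
= 48.50

48.50


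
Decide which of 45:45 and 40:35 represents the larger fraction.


45/45 = 1.0000
40/35 = 1.1429
1.0000 < 1.1429, so 45:45 is less
= 40:35

40:35


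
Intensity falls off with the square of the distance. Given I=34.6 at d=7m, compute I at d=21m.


I₁d₁² = I₂d₂²
I₂ = I₁ × (d₁/d₂)²
= 34.6 × (7/21)²
= 34.6 × 49/441
= 1695.4/441
≈ 3.8444

3.8444


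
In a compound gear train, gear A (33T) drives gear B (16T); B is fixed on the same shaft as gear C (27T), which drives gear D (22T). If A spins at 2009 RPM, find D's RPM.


Stage 1: RPM_B = RPM_A × t_A/t_B = 2009 × 33/16 = 66297/16 ≈ 4143.56
B and C share a shaft → RPM_C = RPM_B
Stage 2: RPM_D = RPM_C × t_C/t_D = RPM_A × (t_A×t_C)/(t_B×t_D)
Overall ratio = (33×27)/(16×22) = 891/352
RPM_D = 2009 × 891/352 = 1790019/352
≈ 5085.28 RPM

5085.28 RPM


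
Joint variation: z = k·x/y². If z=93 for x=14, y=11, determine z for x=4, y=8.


z = k·x/y²
Solve for k using the known point: k = z·y²/x = 93×121/14 = 11253/14 ≈ 803.7857
Now evaluate at x=4, y=8:
z = k × 4 / 64 = (11253 × 4) / (14 × 64) = 45012/896
≈ 50.2366

50.2366


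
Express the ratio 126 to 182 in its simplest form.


GCD(126, 182) = 14
126/14 : 182/14
= 9:13

9:13


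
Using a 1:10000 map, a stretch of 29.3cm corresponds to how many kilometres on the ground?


Real distance = map distance × scale
= 29.3cm × 10000
= 293000 cm = 2930.0 m
= 2.930 km

2.930 km


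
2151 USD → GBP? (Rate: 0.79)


Amount × rate = 2151 × 0.79
= 1699.29 GBP

1699.29 GBP


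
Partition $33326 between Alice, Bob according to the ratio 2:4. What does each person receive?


Total parts = 2 + 4 = 6
Alice: 33326 × 2/6 = 11108.67
Bob: 33326 × 4/6 = 22217.33
= Alice: $11108.67, Bob: $22217.33

Alice: $11108.67, Bob: $22217.33


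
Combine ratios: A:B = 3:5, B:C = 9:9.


Match B: multiply A:B by 9 → 27:45
Multiply B:C by 5 → 45:45
Combined: 27:45:45
GCD = 9
= 3:5:5

3:5:5


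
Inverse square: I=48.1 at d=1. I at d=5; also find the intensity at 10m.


I₁d₁² = I₂d₂²
I at 5m = 48.1 × (1/5)² = 48.1 × 1/25 = 48.1/25 = 1.9240
I at 10m = 48.1 × (1/10)² = 48.1 × 1/100 = 48.1/100 = 0.4810
= 1.9240 and 0.4810

1.9240 and 0.4810


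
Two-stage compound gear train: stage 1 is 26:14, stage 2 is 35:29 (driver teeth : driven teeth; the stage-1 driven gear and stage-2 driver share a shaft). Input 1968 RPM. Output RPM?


Stage 1: RPM_B = RPM_A × t_A/t_B = 1968 × 26/14 = 51168/14 ≈ 3654.86
B and C share a shaft → RPM_C = RPM_B
Stage 2: RPM_D = RPM_C × t_C/t_D = RPM_A × (t_A×t_C)/(t_B×t_D)
Overall ratio = (26×35)/(14×29) = 910/406
RPM_D = 1968 × 910/406 = 1790880/406
≈ 4411.03 RPM

4411.03 RPM


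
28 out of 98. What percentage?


Percentage = (part / whole) × 100
= (28 / 98) × 100
≈ 28.57%

28.57%


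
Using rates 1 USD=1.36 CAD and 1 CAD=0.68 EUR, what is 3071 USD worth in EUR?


Step 1: 3071 USD × 1.36 = 4176.56 CAD
Step 2: 4176.56 CAD × 0.68 = 2840.06 EUR
Implied rate USD→EUR = 1.36 × 0.68 = 0.9248
= 2840.06 EUR

2840.06 EUR


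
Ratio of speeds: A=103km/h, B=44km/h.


Ratio = 103:44
GCD = 1
Simplified = 103:44
Time ratio (same distance) = 44:103
Speed ratio = 103:44

103:44


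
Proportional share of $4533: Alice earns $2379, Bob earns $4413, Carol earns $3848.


Total income = 2379 + 4413 + 3848 = $10640
Alice: $4533 × 2379/10640 = $1013.53
Bob: $4533 × 4413/10640 = $1880.09
Carol: $4533 × 3848/10640 = $1639.38
= Alice: $1013.53, Bob: $1880.09, Carol: $1639.38

Alice: $1013.53, Bob: $1880.09, Carol: $1639.38


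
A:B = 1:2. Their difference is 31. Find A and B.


Let A = 1k, B = 2k.
2k - 1k = 31
1k = 31 → k = 31/1 = 31
A = 1×31 = 31, B = 2×31 = 62
= A = 31, B = 62

A = 31, B = 62


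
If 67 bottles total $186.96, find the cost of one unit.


Unit rate = total / quantity
= 186.96 / 67
= $2.79 per unit

$2.79 per unit


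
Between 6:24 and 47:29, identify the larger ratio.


6/24 = 0.2500
47/29 = 1.6207
0.2500 < 1.6207, so 6:24 is less
= 47:29

47:29


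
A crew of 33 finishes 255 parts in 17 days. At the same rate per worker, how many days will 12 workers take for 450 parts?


Days ∝ work / workers, so d₂ = d₁ × (m₁/m₂) × (w₂/w₁)
Workers factor (inverse): 33/12 = 2.7500
Work factor (direct): 450/255 ≈ 1.7647
d₂ = 17 × 33/12 × 450/255 = (17 × 33 × 450) / (12 × 255) = 252450/3060
= 82.50 days

82.50 days


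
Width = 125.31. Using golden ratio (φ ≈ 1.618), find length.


φ = (1 + √5) / 2 ≈ 1.618
Length = width × φ = 125.31 × 1.618 = 202.75158
≈ 202.75

202.75


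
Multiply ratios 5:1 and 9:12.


Compound ratio = (5×9) : (1×12)
= 45:12
GCD = 3
= 15:4

15:4


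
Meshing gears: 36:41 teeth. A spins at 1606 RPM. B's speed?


Gear ratio = 36:41 = 36:41
RPM_B = RPM_A × (teeth_A / teeth_B)
= 1606 × (36/41)
= 1410.1 RPM

1410.1 RPM


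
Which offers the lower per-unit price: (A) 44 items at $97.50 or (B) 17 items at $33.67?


Deal A: $97.50/44 = $2.2159/unit
Deal B: $33.67/17 = $1.9806/unit
B is cheaper per unit
= Deal B

Deal B


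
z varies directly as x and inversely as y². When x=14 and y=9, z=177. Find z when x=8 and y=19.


z = k·x/y²
Solve for k using the known point: k = z·y²/x = 177×81/14 = 14337/14 ≈ 1024.0714
Now evaluate at x=8, y=19:
z = k × 8 / 361 = (14337 × 8) / (14 × 361) = 114696/5054
≈ 22.6941

22.6941


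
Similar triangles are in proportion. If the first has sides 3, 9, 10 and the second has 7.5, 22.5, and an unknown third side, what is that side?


Scale factor = 7.5/3 = 2.5
Missing side = 10 × 2.5
= 25.0

25.0


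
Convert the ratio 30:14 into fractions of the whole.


Total parts = 30 + 14 = 44
First part: 30/44 = 15/22
Second part: 14/44 = 7/22
= 15/22 and 7/22

15/22 and 7/22


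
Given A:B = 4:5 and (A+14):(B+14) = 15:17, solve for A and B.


Let A = 4k, B = 5k.
(4k + 14) / (5k + 14) = 15/17
Cross-multiply: 17(4k + 14) = 15(5k + 14)
68k + 238 = 75k + 210
68k - 75k = 210 - 238
-7k = -28
k = -28/-7 = 4
A = 4×4 = 16, B = 5×4 = 20
= A = 16, B = 20

A = 16, B = 20


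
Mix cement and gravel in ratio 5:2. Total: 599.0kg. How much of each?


Total parts = 5 + 2 = 7
cement: 599.0 × 5/7 = 427.9kg
gravel: 599.0 × 2/7 = 171.1kg
= 427.9kg and 171.1kg

427.9kg and 171.1kg


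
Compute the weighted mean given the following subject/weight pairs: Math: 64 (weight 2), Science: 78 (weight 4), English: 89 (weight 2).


Numerator = 64×2 + 78×4 + 89×2
= 128 + 312 + 178
= 618
Total weight = 8
Weighted avg = 618/8
= 77.25

77.25


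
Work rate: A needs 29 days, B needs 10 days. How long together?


Rate of A = 1/29 per day
Rate of B = 1/10 per day
Combined rate = 1/29 + 1/10 = 39/290 ≈ 0.1345 per day
Days = 1 / combined rate = 290/39
≈ 7.44 days

7.44 days


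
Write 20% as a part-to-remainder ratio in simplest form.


20% means 20 parts out of 100; remainder = 80
Part : remainder = 20:80
GCD = 20
= 1:4

1:4


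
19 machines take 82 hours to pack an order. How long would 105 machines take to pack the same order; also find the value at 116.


Inverse proportion: x × y = constant
k = 19 × 82 = 1558
At x=105: k/105 = 14.84
At x=116: k/116 = 13.43
= 14.84 and 13.43

14.84 and 13.43


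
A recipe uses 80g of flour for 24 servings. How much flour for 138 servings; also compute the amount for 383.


Direct proportion: y/x = constant
k = 80/24 ≈ 3.3333
y at x=138: k × 138 = 80 × 138 / 24 = 11040/24 = 460.00
y at x=383: k × 383 = 80 × 383 / 24 = 30640/24 ≈ 1276.67
= 460.00 and 1276.67

460.00 and 1276.67


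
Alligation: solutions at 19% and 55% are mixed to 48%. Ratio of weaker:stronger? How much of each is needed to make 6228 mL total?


Let x parts of 19% mix with y parts of 55%.
19x + 55y = 48(x + y)
19x + 55y = 48x + 48y
x(19 - 48) = y(48 - 55)
x/y = (55 - 48)/(48 - 19) = 7/29
Simplify: 7:29
Total parts = 36; one part = 6228/36 = 173.00 mL
19% solution: 7×173.00 = 1211.00 mL
55% solution: 29×173.00 = 5017.00 mL
= ratio 7:29; 1211.00 mL and 5017.00 mL

ratio 7:29; 1211.00 mL and 5017.00 mL


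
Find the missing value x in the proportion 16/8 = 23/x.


Cross multiply: 16 × x = 8 × 23
16x = 184
x = 184 / 16
= 11.50

11.50


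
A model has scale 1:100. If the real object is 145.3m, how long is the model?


Model size = real / scale
= 145.3 / 100
= 1.4530 m

1.4530 m


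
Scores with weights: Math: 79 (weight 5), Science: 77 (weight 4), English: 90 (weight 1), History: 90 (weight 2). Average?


Numerator = 79×5 + 77×4 + 90×1 + 90×2
= 395 + 308 + 90 + 180
= 973
Total weight = 12
Weighted avg = 973/12
= 81.08

81.08


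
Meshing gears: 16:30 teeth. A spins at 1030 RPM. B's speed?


Gear ratio = 16:30 = 8:15
RPM_B = RPM_A × (teeth_A / teeth_B)
= 1030 × (16/30)
= 549.3 RPM

549.3 RPM


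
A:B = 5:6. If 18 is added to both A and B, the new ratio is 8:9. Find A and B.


Let A = 5k, B = 6k.
(5k + 18) / (6k + 18) = 8/9
Cross-multiply: 9(5k + 18) = 8(6k + 18)
45k + 162 = 48k + 144
45k - 48k = 144 - 162
-3k = -18
k = -18/-3 = 6
A = 5×6 = 30, B = 6×6 = 36
= A = 30, B = 36

A = 30, B = 36


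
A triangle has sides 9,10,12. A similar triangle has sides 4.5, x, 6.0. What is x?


Scale factor = 4.5/9 = 0.5
Missing side = 10 × 0.5
= 5.0

5.0


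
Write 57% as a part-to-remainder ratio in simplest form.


57% means 57 parts out of 100; remainder = 43
Part : remainder = 57:43
GCD = 1
= 57:43

57:43


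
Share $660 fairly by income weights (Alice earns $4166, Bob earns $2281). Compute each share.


Total income = 4166 + 2281 = $6447
Alice: $660 × 4166/6447 = $426.49
Bob: $660 × 2281/6447 = $233.51
= Alice: $426.49, Bob: $233.51

Alice: $426.49, Bob: $233.51


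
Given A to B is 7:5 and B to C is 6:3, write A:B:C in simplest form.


Match B: multiply A:B by 6 → 42:30
Multiply B:C by 5 → 30:15
Combined: 42:30:15
GCD = 3
= 14:10:5

14:10:5


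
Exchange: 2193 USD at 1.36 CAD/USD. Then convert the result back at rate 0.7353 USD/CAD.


Amount × rate = 2193 × 1.36 = 2982.48 CAD
Round-trip: 2982.48 × 0.7353 = 2193.02 USD
= 2982.48 CAD, then 2193.02 USD

2982.48 CAD, then 2193.02 USD


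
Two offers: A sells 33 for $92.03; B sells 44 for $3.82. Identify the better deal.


Deal A: $92.03/33 = $2.7888/unit
Deal B: $3.82/44 = $0.0868/unit
B is cheaper per unit
= Deal B

Deal B


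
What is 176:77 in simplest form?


GCD(176, 77) = 11
176/11 : 77/11
= 16:7

16:7


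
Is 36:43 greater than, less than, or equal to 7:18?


36/43 = 0.8372
7/18 = 0.3889
0.8372 > 0.3889, so 36:43 is greater
= greater than

greater than


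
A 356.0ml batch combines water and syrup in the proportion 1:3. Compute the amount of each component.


Total parts = 1 + 3 = 4
water: 356.0 × 1/4 = 89.0ml
syrup: 356.0 × 3/4 = 267.0ml
= 89.0ml and 267.0ml

89.0ml and 267.0ml


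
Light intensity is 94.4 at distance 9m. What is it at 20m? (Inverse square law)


I₁d₁² = I₂d₂²
I₂ = I₁ × (d₁/d₂)²
= 94.4 × (9/20)²
= 94.4 × 81/400
= 7646.4/400
= 19.1160

19.1160


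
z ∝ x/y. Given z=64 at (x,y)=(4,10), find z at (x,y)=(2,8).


z = k·x/y
Solve for k using the known point: k = z·y/x = 64×10/4 = 640/4 = 160.0000
Now evaluate at x=2, y=8:
z = k × 2 / 8 = (640 × 2) / (4 × 8) = 1280/32
= 40.0000

40.0000


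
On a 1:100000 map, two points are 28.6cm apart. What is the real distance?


Real distance = map distance × scale
= 28.6cm × 100000
= 2860000 cm = 28600.0 m
= 28.600 km

28.600 km


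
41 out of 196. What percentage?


Percentage = (part / whole) × 100
= (41 / 196) × 100
≈ 20.92%

20.92%


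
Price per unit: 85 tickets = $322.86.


Unit rate = total / quantity
= 322.86 / 85
= $3.80 per unit

$3.80 per unit


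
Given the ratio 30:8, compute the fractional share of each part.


Total parts = 30 + 8 = 38
First part: 30/38 = 15/19
Second part: 8/38 = 4/19
= 15/19 and 4/19

15/19 and 4/19


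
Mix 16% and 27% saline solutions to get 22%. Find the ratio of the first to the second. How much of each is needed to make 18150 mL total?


Let x parts of 16% mix with y parts of 27%.
16x + 27y = 22(x + y)
16x + 27y = 22x + 22y
x(16 - 22) = y(22 - 27)
x/y = (27 - 22)/(22 - 16) = 5/6
Simplify: 5:6
Total parts = 11; one part = 18150/11 = 1650.00 mL
16% solution: 5×1650.00 = 8250.00 mL
27% solution: 6×1650.00 = 9900.00 mL
= ratio 5:6; 8250.00 mL and 9900.00 mL

ratio 5:6; 8250.00 mL and 9900.00 mL


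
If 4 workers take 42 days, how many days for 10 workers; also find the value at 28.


Inverse proportion: x × y = constant
k = 4 × 42 = 168
At x=10: k/10 = 16.80
At x=28: k/28 = 6.00
= 16.80 and 6.00

16.80 and 6.00


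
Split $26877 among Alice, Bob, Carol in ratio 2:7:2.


Total parts = 2 + 7 + 2 = 11
Alice: 26877 × 2/11 = 4886.73
Bob: 26877 × 7/11 = 17103.55
Carol: 26877 × 2/11 = 4886.73
= Alice: $4886.73, Bob: $17103.55, Carol: $4886.73

Alice: $4886.73, Bob: $17103.55, Carol: $4886.73


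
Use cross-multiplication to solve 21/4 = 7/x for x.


Cross multiply: 21 × x = 4 × 7
21x = 28
x = 28 / 21
= 1.33

1.33


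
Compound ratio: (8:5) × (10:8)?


Compound ratio = (8×10) : (5×8)
= 80:40
GCD = 40
= 2:1

2:1


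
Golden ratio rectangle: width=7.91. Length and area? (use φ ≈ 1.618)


φ = (1 + √5) / 2 ≈ 1.618
Length = width × φ = 7.91 × 1.618 = 12.79838
≈ 12.80
Area = width × length = 7.91 × 12.79838 = 101.2351858 ≈ 101.24
= Length: 12.80, Area: 101.24

Length: 12.80, Area: 101.24


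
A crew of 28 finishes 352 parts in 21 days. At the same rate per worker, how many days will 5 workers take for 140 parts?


Days ∝ work / workers, so d₂ = d₁ × (m₁/m₂) × (w₂/w₁)
Workers factor (inverse): 28/5 = 5.6000
Work factor (direct): 140/352 ≈ 0.3977
d₂ = 21 × 28/5 × 140/352 = (21 × 28 × 140) / (5 × 352) = 82320/1760
≈ 46.77 days

46.77 days


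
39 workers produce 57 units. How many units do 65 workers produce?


Direct proportion: y/x = constant
k = 57/39 ≈ 1.4615
y₂ = k × 65 = 57 × 65 / 39 = 3705/39
= 95.00

95.00


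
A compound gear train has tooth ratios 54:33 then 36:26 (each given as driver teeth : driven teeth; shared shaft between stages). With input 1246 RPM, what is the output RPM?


Stage 1: RPM_B = RPM_A × t_A/t_B = 1246 × 54/33 = 67284/33 ≈ 2038.91
B and C share a shaft → RPM_C = RPM_B
Stage 2: RPM_D = RPM_C × t_C/t_D = RPM_A × (t_A×t_C)/(t_B×t_D)
Overall ratio = (54×36)/(33×26) = 1944/858
RPM_D = 1246 × 1944/858 = 2422224/858
≈ 2823.10 RPM

2823.10 RPM


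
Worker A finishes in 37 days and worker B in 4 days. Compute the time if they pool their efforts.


Rate of A = 1/37 per day
Rate of B = 1/4 per day
Combined rate = 1/37 + 1/4 = 41/148 ≈ 0.2770 per day
Days = 1 / combined rate = 148/41
≈ 3.61 days

3.61 days


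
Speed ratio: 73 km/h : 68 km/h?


Ratio = 73:68
GCD = 1
Simplified = 73:68
Time ratio (same distance) = 68:73
Speed ratio = 73:68

73:68


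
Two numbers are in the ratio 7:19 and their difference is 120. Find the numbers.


Let A = 7k, B = 19k.
19k - 7k = 120
12k = 120 → k = 120/12 = 10
A = 7×10 = 70, B = 19×10 = 190
= A = 70, B = 190

A = 70, B = 190


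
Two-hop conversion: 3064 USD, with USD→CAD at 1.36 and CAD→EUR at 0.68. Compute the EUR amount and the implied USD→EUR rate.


Step 1: 3064 USD × 1.36 = 4167.04 CAD
Step 2: 4167.04 CAD × 0.68 = 2833.59 EUR
Implied rate USD→EUR = 1.36 × 0.68 = 0.9248
= 2833.59 EUR; implied rate 0.9248 EUR/USD

2833.59 EUR; implied rate 0.9248 EUR/USD


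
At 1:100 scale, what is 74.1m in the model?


Model size = real / scale
= 74.1 / 100
= 0.7410 m

0.7410 m


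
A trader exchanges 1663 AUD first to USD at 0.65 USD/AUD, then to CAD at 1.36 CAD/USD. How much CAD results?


Step 1: 1663 AUD × 0.65 = 1080.95 USD
Step 2: 1080.95 USD × 1.36 = 1470.09 CAD
Implied rate AUD→CAD = 0.65 × 1.36 = 0.8840
= 1470.09 CAD

1470.09 CAD


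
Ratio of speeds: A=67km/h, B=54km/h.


Ratio = 67:54
GCD = 1
Simplified = 67:54
Time ratio (same distance) = 54:67
Speed ratio = 67:54

67:54


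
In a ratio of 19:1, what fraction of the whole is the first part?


Total parts = 19 + 1 = 20
First part: 19/20 = 19/20
= 19/20

19/20


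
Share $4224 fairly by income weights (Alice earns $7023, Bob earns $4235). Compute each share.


Total income = 7023 + 4235 = $11258
Alice: $4224 × 7023/11258 = $2635.03
Bob: $4224 × 4235/11258 = $1588.97
= Alice: $2635.03, Bob: $1588.97

Alice: $2635.03, Bob: $1588.97


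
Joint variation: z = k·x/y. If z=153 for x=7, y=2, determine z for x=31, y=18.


z = k·x/y
Solve for k using the known point: k = z·y/x = 153×2/7 = 306/7 ≈ 43.7143
Now evaluate at x=31, y=18:
z = k × 31 / 18 = (306 × 31) / (7 × 18) = 9486/126
≈ 75.2857

75.2857


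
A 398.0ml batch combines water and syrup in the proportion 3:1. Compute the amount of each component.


Total parts = 3 + 1 = 4
water: 398.0 × 3/4 = 298.5ml
syrup: 398.0 × 1/4 = 99.5ml
= 298.5ml and 99.5ml

298.5ml and 99.5ml


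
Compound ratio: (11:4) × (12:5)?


Compound ratio = (11×12) : (4×5)
= 132:20
GCD = 4
= 33:5

33:5


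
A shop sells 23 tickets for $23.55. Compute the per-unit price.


Unit rate = total / quantity
= 23.55 / 23
= $1.02 per unit

$1.02 per unit


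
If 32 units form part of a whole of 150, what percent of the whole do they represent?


Percentage = (part / whole) × 100
= (32 / 150) × 100
≈ 21.33%

21.33%


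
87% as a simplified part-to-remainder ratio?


87% means 87 parts out of 100; remainder = 13
Part : remainder = 87:13
GCD = 1
= 87:13

87:13


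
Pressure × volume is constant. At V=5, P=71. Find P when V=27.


Inverse proportion: x × y = constant
k = 5 × 71 = 355
y₂ = k / 27 = 355 / 27
= 13.15

13.15


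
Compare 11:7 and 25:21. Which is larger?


11/7 = 1.5714
25/21 = 1.1905
1.5714 > 1.1905, so 11:7 is greater
= 11:7

11:7


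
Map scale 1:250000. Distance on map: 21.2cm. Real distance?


Real distance = map distance × scale
= 21.2cm × 250000
= 5300000 cm = 53000.0 m
= 53.000 km

53.000 km


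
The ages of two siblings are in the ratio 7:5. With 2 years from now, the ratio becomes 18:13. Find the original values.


Let A = 7k, B = 5k.
(7k + 2) / (5k + 2) = 18/13
Cross-multiply: 13(7k + 2) = 18(5k + 2)
91k + 26 = 90k + 36
91k - 90k = 36 - 26
1k = 10
k = 10/1 = 10
A = 7×10 = 70, B = 5×10 = 50
= A = 70, B = 50

A = 70, B = 50


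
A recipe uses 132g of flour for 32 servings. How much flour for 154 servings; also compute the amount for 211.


Direct proportion: y/x = constant
k = 132/32 = 4.1250
y at x=154: k × 154 = 132 × 154 / 32 = 20328/32 = 635.25
y at x=211: k × 211 = 132 × 211 / 32 = 27852/32 ≈ 870.38
= 635.25 and 870.38

635.25 and 870.38


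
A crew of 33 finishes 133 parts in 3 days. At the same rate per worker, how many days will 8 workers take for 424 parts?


Days ∝ work / workers, so d₂ = d₁ × (m₁/m₂) × (w₂/w₁)
Workers factor (inverse): 33/8 = 4.1250
Work factor (direct): 424/133 ≈ 3.1880
d₂ = 3 × 33/8 × 424/133 = (3 × 33 × 424) / (8 × 133) = 41976/1064
≈ 39.45 days

39.45 days


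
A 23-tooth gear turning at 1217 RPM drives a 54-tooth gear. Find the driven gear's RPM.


Gear ratio = 23:54 = 23:54
RPM_B = RPM_A × (teeth_A / teeth_B)
= 1217 × (23/54)
= 518.4 RPM

518.4 RPM


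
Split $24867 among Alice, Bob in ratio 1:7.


Total parts = 1 + 7 = 8
Alice: 24867 × 1/8 = 3108.38
Bob: 24867 × 7/8 = 21758.63
= Alice: $3108.38, Bob: $21758.63

Alice: $3108.38, Bob: $21758.63


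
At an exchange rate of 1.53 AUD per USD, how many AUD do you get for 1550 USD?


Amount × rate = 1550 × 1.53
= 2371.50 AUD

2371.50 AUD


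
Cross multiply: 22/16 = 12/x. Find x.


Cross multiply: 22 × x = 16 × 12
22x = 192
x = 192 / 22
= 8.73

8.73


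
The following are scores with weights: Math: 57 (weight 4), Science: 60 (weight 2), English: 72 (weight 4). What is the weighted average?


Numerator = 57×4 + 60×2 + 72×4
= 228 + 120 + 288
= 636
Total weight = 10
Weighted avg = 636/10
= 63.60

63.60


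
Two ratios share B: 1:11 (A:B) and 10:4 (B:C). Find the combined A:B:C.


Match B: multiply A:B by 10 → 10:110
Multiply B:C by 11 → 110:44
Combined: 10:110:44
GCD = 2
= 5:55:22

5:55:22


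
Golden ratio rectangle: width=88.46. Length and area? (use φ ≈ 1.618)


φ = (1 + √5) / 2 ≈ 1.618
Length = width × φ = 88.46 × 1.618 = 143.12828
≈ 143.13
Area = width × length = 88.46 × 143.12828 = 12661.1276488 ≈ 12661.13
= Length: 143.13, Area: 12661.13

Length: 143.13, Area: 12661.13


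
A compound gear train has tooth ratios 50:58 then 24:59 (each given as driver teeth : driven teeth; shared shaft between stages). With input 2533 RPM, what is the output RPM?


Stage 1: RPM_B = RPM_A × t_A/t_B = 2533 × 50/58 = 126650/58 ≈ 2183.62
B and C share a shaft → RPM_C = RPM_B
Stage 2: RPM_D = RPM_C × t_C/t_D = RPM_A × (t_A×t_C)/(t_B×t_D)
Overall ratio = (50×24)/(58×59) = 1200/3422
RPM_D = 2533 × 1200/3422 = 3039600/3422
≈ 888.25 RPM

888.25 RPM


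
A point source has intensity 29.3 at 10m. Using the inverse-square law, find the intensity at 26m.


I₁d₁² = I₂d₂²
I₂ = I₁ × (d₁/d₂)²
= 29.3 × (10/26)²
= 29.3 × 100/676
= 2930/676
≈ 4.3343

4.3343


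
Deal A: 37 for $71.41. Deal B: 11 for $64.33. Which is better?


Deal A: $71.41/37 = $1.9300/unit
Deal B: $64.33/11 = $5.8482/unit
A is cheaper per unit
= Deal A

Deal A


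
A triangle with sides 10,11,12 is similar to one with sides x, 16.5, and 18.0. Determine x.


Scale factor = 16.5/11 = 1.5
Missing side = 10 × 1.5
= 15.0

15.0


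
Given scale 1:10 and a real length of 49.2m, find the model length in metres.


Model size = real / scale
= 49.2 / 10
= 4.9200 m

4.9200 m


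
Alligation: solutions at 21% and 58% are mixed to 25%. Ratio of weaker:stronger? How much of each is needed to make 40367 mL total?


Let x parts of 21% mix with y parts of 58%.
21x + 58y = 25(x + y)
21x + 58y = 25x + 25y
x(21 - 25) = y(25 - 58)
x/y = (58 - 25)/(25 - 21) = 33/4
Simplify: 33:4
Total parts = 37; one part = 40367/37 = 1091.00 mL
21% solution: 33×1091.00 = 36003.00 mL
58% solution: 4×1091.00 = 4364.00 mL
= ratio 33:4; 36003.00 mL and 4364.00 mL

ratio 33:4; 36003.00 mL and 4364.00 mL


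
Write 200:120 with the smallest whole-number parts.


GCD(200, 120) = 40
200/40 : 120/40
= 5:3

5:3


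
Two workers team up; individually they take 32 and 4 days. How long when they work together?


Rate of A = 1/32 per day
Rate of B = 1/4 per day
Combined rate = 1/32 + 1/4 = 36/128 ≈ 0.2813 per day
Days = 1 / combined rate = 128/36
≈ 3.56 days

3.56 days


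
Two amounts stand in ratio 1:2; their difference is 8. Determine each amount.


Let A = 1k, B = 2k.
2k - 1k = 8
1k = 8 → k = 8/1 = 8
A = 1×8 = 8, B = 2×8 = 16
= A = 8, B = 16

A = 8, B = 16


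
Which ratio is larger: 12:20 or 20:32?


12/20 = 0.6000
20/32 = 0.6250
0.6000 < 0.6250, so 12:20 is less
= 20:32

20:32


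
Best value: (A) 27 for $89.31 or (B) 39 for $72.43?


Deal A: $89.31/27 = $3.3078/unit
Deal B: $72.43/39 = $1.8572/unit
B is cheaper per unit
= Deal B

Deal B


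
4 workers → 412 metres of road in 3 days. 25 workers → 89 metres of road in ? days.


Days ∝ work / workers, so d₂ = d₁ × (m₁/m₂) × (w₂/w₁)
Workers factor (inverse): 4/25 = 0.1600
Work factor (direct): 89/412 ≈ 0.2160
d₂ = 3 × 4/25 × 89/412 = (3 × 4 × 89) / (25 × 412) = 1068/10300
≈ 0.10 days

0.10 days


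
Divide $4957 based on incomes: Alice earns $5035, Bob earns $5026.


Total income = 5035 + 5026 = $10061
Alice: $4957 × 5035/10061 = $2480.72
Bob: $4957 × 5026/10061 = $2476.28
= Alice: $2480.72, Bob: $2476.28

Alice: $2480.72, Bob: $2476.28


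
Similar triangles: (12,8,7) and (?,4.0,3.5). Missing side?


Scale factor = 4.0/8 = 0.5
Missing side = 12 × 0.5
= 6.0

6.0


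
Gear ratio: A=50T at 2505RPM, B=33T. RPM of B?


Gear ratio = 50:33 = 50:33
RPM_B = RPM_A × (teeth_A / teeth_B)
= 2505 × (50/33)
= 3795.5 RPM

3795.5 RPM


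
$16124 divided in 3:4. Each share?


Total parts = 3 + 4 = 7
Part 1: 16124 × 3/7 = 6910.29
Part 2: 16124 × 4/7 = 9213.71
= Part 1: $6910.29, Part 2: $9213.71

Part 1: $6910.29, Part 2: $9213.71


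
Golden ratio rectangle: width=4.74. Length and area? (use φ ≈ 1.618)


φ = (1 + √5) / 2 ≈ 1.618
Length = width × φ = 4.74 × 1.618 = 7.66932
≈ 7.67
Area = width × length = 4.74 × 7.66932 = 36.3525768 ≈ 36.35
= Length: 7.67, Area: 36.35

Length: 7.67, Area: 36.35
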